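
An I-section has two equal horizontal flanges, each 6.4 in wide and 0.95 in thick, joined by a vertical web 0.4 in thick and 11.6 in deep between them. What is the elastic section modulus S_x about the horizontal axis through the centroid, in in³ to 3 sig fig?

Split into non-overlapping primitives; take the origin at the lower-left of the bounding box.
Bottom flange: 6.4 × 0.95, A = 6.08 in², y = 0.475 in, Ī = 0.45727 in⁴.
Web: 0.4 × 11.6, A = 4.64 in², y = 6.75 in, Ī = 52.03 in⁴.
Top flange: 6.4 × 0.95, A = 6.08 in², y = 13.025 in, Ī = 0.45727 in⁴.
By symmetry the centroid is at mid-height, ȳ = 6.75 in.
Transfer each piece to the horizontal axis through the centroid using Ī + A·d² with d = y − 6.75:
  bottom flange: d = -6.275 in → contributes +239.86 in⁴
  web: d = 0 in → contributes +52.03 in⁴
  top flange: d = 6.275 in → contributes +239.86 in⁴
Total I = 531.75 in⁴.
Extreme fibre distance c = 6.75 in; S = I/c = 78.778 in³.

S_x ≈ 78.8 in³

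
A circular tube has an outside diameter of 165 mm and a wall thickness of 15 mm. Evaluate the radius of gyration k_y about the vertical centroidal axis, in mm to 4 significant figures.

Split into non-overlapping primitives; take the origin at the lower-left of the bounding box.
Outer circle: ⌀165, A = 21382.5 mm², x = 82.5 mm, Ī = 36 383 601 mm⁴.
Bore (subtracted): ⌀135, A = 14313.9 mm², x = 82.5 mm, Ī = 16 304 406 mm⁴.
By symmetry the centroid is at mid-width, x̄ = 82.5 mm.
All pieces are centred on the vertical centroidal axis, so I = ΣĪ (holes subtracted) = 20 079 195 mm⁴.
Radius of gyration: k = √(I/A) = √(20 079 195 / 7068.58) = 53.2975 mm.

k_y ≈ 53.30 mm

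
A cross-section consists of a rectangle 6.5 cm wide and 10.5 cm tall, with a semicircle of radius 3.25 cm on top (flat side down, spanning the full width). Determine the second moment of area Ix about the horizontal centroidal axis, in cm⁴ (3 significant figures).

Decompose the section into non-overlapping parts with the origin at the bottom-left of its bounding rectangle.
Rectangular body: 6.5 × 10.5, A = 68.25 cm², y = 5.25 cm, Ī = 627.05 cm⁴.
Semicircular cap: semicircle r = 3.25, A = 16.592 cm², y = 11.879 cm, Ī = 12.245 cm⁴.
Centroid: ȳ = ΣA·y / ΣA = 6.5464 cm.
Transfer each piece to the horizontal centroidal axis using Ī + A·d² with d = y − 6.5464:
  rectangular body: d = -1.2964 cm → contributes +741.76 cm⁴
  semicircular cap: d = 5.3329 cm → contributes +484.11 cm⁴
Total I = 1225.9 cm⁴.

Ix ≈ 1230 cm⁴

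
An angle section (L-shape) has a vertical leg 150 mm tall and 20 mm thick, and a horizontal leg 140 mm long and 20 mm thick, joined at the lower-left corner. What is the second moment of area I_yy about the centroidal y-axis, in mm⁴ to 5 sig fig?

I_yy ≈ 9.5133 × 10⁶ mm⁴

Break the section into simple shapes (no overlaps), measuring from the bottom-left corner of the bounding box.
Vertical leg: 20 × 150, A = 3 000 mm², x = 10 mm, Ī = 100 000 mm⁴.
Horizontal leg (remainder): 120 × 20, A = 2 400 mm², x = 80 mm, Ī = 2 880 000 mm⁴.
Centroid: x̄ = ΣA·x / ΣA = 41.11111 mm.
Transfer each piece to the centroidal y-axis using Ī + A·d² with d = x − 41.11111:
  vertical leg: d = -31.11111 mm → contributes +3 003 704 mm⁴
  horizontal leg (remainder): d = 38.88889 mm → contributes +6 509 630 mm⁴
Total I = 9 513 333 mm⁴.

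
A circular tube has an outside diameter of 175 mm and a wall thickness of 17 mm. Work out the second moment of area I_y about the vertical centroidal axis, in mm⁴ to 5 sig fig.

I_y ≈ 2.6637 × 10⁷ mm⁴

Break the section into simple shapes (no overlaps), measuring from the bottom-left corner of the bounding box.
Outer circle: ⌀175, A = 24052.82 mm², x = 87.5 mm, Ī = 46 038 598 mm⁴.
Bore (subtracted): ⌀141, A = 15614.5 mm², x = 87.5 mm, Ī = 19 401 993 mm⁴.
By symmetry the centroid is at mid-width, x̄ = 87.5 mm.
All pieces are centred on the vertical centroidal axis, so I = ΣĪ (holes subtracted) = 26 636 605 mm⁴.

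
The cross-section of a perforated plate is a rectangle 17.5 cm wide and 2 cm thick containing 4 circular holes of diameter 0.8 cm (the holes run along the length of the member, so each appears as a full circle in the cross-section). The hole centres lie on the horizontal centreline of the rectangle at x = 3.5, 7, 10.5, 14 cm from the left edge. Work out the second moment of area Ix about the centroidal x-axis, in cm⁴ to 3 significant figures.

Decompose the section into non-overlapping parts with the origin at the bottom-left of its bounding rectangle.
Plate: 17.5 × 2, A = 35 cm², y = 1 cm, Ī = 11.667 cm⁴.
Hole 1 (subtracted): ⌀0.8, A = 0.50265 cm², y = 1 cm, Ī = 0.020106 cm⁴.
Hole 2 (subtracted): ⌀0.8, A = 0.50265 cm², y = 1 cm, Ī = 0.020106 cm⁴.
Hole 3 (subtracted): ⌀0.8, A = 0.50265 cm², y = 1 cm, Ī = 0.020106 cm⁴.
Hole 4 (subtracted): ⌀0.8, A = 0.50265 cm², y = 1 cm, Ī = 0.020106 cm⁴.
By symmetry the centroid is at mid-height, ȳ = 1 cm.
All pieces are centred on the centroidal x-axis, so I = ΣĪ (holes subtracted) = 11.586 cm⁴.

Ix ≈ 11.6 cm⁴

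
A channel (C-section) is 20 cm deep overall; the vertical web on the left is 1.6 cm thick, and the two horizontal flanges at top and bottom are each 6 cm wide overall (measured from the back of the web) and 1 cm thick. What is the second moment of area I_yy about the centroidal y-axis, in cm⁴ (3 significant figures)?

I_yy ≈ 83.1 cm⁴

Break the section into simple shapes (no overlaps), measuring from the bottom-left corner of the bounding box.
Web: 1.6 × 20, A = 32 cm², x = 0.8 cm, Ī = 6.8267 cm⁴.
Top flange (beyond web): 4.4 × 1, A = 4.4 cm², x = 3.8 cm, Ī = 7.0987 cm⁴.
Bottom flange (beyond web): 4.4 × 1, A = 4.4 cm², x = 3.8 cm, Ī = 7.0987 cm⁴.
Centroid: x̄ = ΣA·x / ΣA = 1.4471 cm.
Transfer each piece to the centroidal y-axis using Ī + A·d² with d = x − 1.4471:
  web: d = -0.64706 cm → contributes +20.225 cm⁴
  top flange (beyond web): d = 2.3529 cm → contributes +31.459 cm⁴
  bottom flange (beyond web): d = 2.3529 cm → contributes +31.459 cm⁴
Total I = 83.142 cm⁴.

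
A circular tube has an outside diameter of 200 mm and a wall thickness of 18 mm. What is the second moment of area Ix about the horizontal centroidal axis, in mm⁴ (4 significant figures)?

Ix ≈ 4.303 × 10⁷ mm⁴

Decompose the section into non-overlapping parts with the origin at the bottom-left of its bounding rectangle.
Outer circle: ⌀200, A = 31415.9 mm², y = 100 mm, Ī = 78 539 816 mm⁴.
Bore (subtracted): ⌀164, A = 21124.1 mm², y = 100 mm, Ī = 35 509 560 mm⁴.
By symmetry the centroid is at mid-height, ȳ = 100 mm.
All pieces are centred on the horizontal centroidal axis, so I = ΣĪ (holes subtracted) = 43 030 256 mm⁴.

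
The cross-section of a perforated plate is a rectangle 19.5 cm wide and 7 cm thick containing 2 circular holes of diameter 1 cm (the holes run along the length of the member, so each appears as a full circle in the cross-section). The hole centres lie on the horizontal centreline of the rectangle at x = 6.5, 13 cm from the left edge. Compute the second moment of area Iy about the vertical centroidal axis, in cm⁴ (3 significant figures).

Decompose the section into non-overlapping parts with the origin at the bottom-left of its bounding rectangle.
Plate: 19.5 × 7, A = 136.5 cm², x = 9.75 cm, Ī = 4325.3 cm⁴.
Hole 1 (subtracted): ⌀1, A = 0.7854 cm², x = 6.5 cm, Ī = 0.049087 cm⁴.
Hole 2 (subtracted): ⌀1, A = 0.7854 cm², x = 13 cm, Ī = 0.049087 cm⁴.
By symmetry the centroid is at mid-width, x̄ = 9.75 cm.
Transfer each piece to the vertical centroidal axis using Ī + A·d² with d = x − 9.75:
  plate: d = 0 cm → contributes +4325.3 cm⁴
  hole 1: d = -3.25 cm → contributes −8.3449 cm⁴
  hole 2: d = 3.25 cm → contributes −8.3449 cm⁴
Total I = 4308.7 cm⁴.

Iy ≈ 4310 cm⁴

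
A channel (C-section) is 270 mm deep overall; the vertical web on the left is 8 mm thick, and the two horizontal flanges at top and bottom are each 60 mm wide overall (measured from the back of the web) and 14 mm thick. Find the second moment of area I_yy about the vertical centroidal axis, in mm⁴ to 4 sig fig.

Treat the section as a set of non-overlapping primitives; coordinates are from the bounding-box lower-left.
Web: 8 × 270, A = 2 160 mm², x = 4 mm, Ī = 11 520 mm⁴.
Top flange (beyond web): 52 × 14, A = 728 mm², x = 34 mm, Ī = 164 043 mm⁴.
Bottom flange (beyond web): 52 × 14, A = 728 mm², x = 34 mm, Ī = 164 043 mm⁴.
Centroid: x̄ = ΣA·x / ΣA = 16.0796 mm.
Transfer each piece to the vertical centroidal axis using Ī + A·d² with d = x − 16.0796:
  web: d = -12.0796 mm → contributes +326 703 mm⁴
  top flange (beyond web): d = 17.9204 mm → contributes +397 832 mm⁴
  bottom flange (beyond web): d = 17.9204 mm → contributes +397 832 mm⁴
Total I = 1 122 366 mm⁴.

I_yy ≈ 1.122 × 10⁶ mm⁴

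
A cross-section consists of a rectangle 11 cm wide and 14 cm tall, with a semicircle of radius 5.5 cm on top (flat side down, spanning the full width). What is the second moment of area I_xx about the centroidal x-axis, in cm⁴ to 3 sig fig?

I_xx ≈ 5780 cm⁴

Break the section into simple shapes (no overlaps), measuring from the bottom-left corner of the bounding box.
Rectangular body: 11 × 14, A = 154 cm², y = 7 cm, Ī = 2515.3 cm⁴.
Semicircular cap: semicircle r = 5.5, A = 47.517 cm², y = 16.334 cm, Ī = 100.43 cm⁴.
Centroid: ȳ = ΣA·y / ΣA = 9.201 cm.
Transfer each piece to the centroidal x-axis using Ī + A·d² with d = y − 9.201:
  rectangular body: d = -2.201 cm → contributes +3261.4 cm⁴
  semicircular cap: d = 7.1333 cm → contributes +2518.3 cm⁴
Total I = 5779.6 cm⁴.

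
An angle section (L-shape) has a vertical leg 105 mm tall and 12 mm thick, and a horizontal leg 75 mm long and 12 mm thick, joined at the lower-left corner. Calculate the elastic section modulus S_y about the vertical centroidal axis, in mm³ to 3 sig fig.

S_y ≈ 1.69 × 10⁴ mm³

Break the section into simple shapes (no overlaps), measuring from the bottom-left corner of the bounding box.
Vertical leg: 12 × 105, A = 1 260 mm², x = 6 mm, Ī = 15 120 mm⁴.
Horizontal leg (remainder): 63 × 12, A = 756 mm², x = 43.5 mm, Ī = 250 047 mm⁴.
Centroid: x̄ = ΣA·x / ΣA = 20.063 mm.
Transfer each piece to the vertical centroidal axis using Ī + A·d² with d = x − 20.063:
  vertical leg: d = -14.063 mm → contributes +264 290 mm⁴
  horizontal leg (remainder): d = 23.438 mm → contributes +665 330 mm⁴
Total I = 929 620 mm⁴.
Extreme fibre distance c = 54.938 mm; S = I/c = 16 921 mm³.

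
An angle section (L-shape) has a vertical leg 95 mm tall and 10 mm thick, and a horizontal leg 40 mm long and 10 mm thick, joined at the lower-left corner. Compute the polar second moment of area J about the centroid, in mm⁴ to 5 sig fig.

J ≈ 1.2504 × 10⁶ mm⁴

Treat the section as a set of non-overlapping primitives; coordinates are from the bounding-box lower-left.
Vertical leg: 10 × 95, A = 950 mm², y = 47.5 mm, Ī = 714479.2 mm⁴.
Horizontal leg (remainder): 30 × 10, A = 300 mm², y = 5 mm, Ī = 2 500 mm⁴.
Centroid: ȳ = ΣA·y / ΣA = 37.3 mm.
Transfer each piece to the centroidal x-axis using Ī + A·d² with d = y − 37.3:
  vertical leg: d = 10.2 mm → contributes +813317.2 mm⁴
  horizontal leg (remainder): d = -32.3 mm → contributes +315 487 mm⁴
Total I = 1 128 804 mm⁴.
For the y-axis: x̄ = 9.8 mm.
Repeating about the centroidal y-axis gives I_y = 121616.7 mm⁴.
Polar second moment: J = I_x + I_y = 1 250 421 mm⁴.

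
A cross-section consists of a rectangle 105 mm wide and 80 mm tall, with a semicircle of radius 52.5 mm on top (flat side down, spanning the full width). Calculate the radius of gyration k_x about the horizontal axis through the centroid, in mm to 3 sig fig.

k_x ≈ 35.9 mm

Treat the section as a set of non-overlapping primitives; coordinates are from the bounding-box lower-left.
Rectangular body: 105 × 80, A = 8 400 mm², y = 40 mm, Ī = 4 480 000 mm⁴.
Semicircular cap: semicircle r = 52.5, A = 4329.5 mm², y = 102.28 mm, Ī = 833 814 mm⁴.
Centroid: ȳ = ΣA·y / ΣA = 61.183 mm.
Transfer each piece to the horizontal axis through the centroid using Ī + A·d² with d = y − 61.183:
  rectangular body: d = -21.183 mm → contributes +8 249 241 mm⁴
  semicircular cap: d = 41.099 mm → contributes +8 146 799 mm⁴
Total I = 16 396 040 mm⁴.
Radius of gyration: k = √(I/A) = √(16 396 040 / 12 730) = 35.889 mm.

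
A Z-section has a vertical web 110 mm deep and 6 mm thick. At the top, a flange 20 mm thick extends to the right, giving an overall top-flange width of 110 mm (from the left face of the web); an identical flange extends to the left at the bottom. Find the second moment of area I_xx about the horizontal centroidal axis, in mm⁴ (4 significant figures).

I_xx ≈ 9.228 × 10⁶ mm⁴

Treat the section as a set of non-overlapping primitives; coordinates are from the bounding-box lower-left.
Web: 6 × 110, A = 660 mm², y = 55 mm, Ī = 665 500 mm⁴.
Top flange (beyond web): 104 × 20, A = 2 080 mm², y = 100 mm, Ī = 69333.3 mm⁴.
Bottom flange (beyond web): 104 × 20, A = 2 080 mm², y = 10 mm, Ī = 69333.3 mm⁴.
Centroid: ȳ = ΣA·y / ΣA = 55 mm.
Transfer each piece to the horizontal centroidal axis using Ī + A·d² with d = y − 55:
  web: d = 0 mm → contributes +665 500 mm⁴
  top flange (beyond web): d = 45 mm → contributes +4 281 333 mm⁴
  bottom flange (beyond web): d = -45 mm → contributes +4 281 333 mm⁴
Total I = 9 228 167 mm⁴.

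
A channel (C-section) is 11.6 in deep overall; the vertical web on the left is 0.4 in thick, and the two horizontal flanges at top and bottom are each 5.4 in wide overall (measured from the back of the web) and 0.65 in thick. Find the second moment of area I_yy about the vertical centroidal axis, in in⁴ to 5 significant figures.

Treat the section as a set of non-overlapping primitives; coordinates are from the bounding-box lower-left.
Web: 0.4 × 11.6, A = 4.64 in², x = 0.2 in, Ī = 0.06186667 in⁴.
Top flange (beyond web): 5 × 0.65, A = 3.25 in², x = 2.9 in, Ī = 6.770833 in⁴.
Bottom flange (beyond web): 5 × 0.65, A = 3.25 in², x = 2.9 in, Ī = 6.770833 in⁴.
Centroid: x̄ = ΣA·x / ΣA = 1.775404 in.
Transfer each piece to the vertical centroidal axis using Ī + A·d² with d = x − 1.775404:
  web: d = -1.575404 in → contributes +11.57787 in⁴
  top flange (beyond web): d = 1.124596 in → contributes +10.88116 in⁴
  bottom flange (beyond web): d = 1.124596 in → contributes +10.88116 in⁴
Total I = 33.34019 in⁴.

I_yy ≈ 33.340 in⁴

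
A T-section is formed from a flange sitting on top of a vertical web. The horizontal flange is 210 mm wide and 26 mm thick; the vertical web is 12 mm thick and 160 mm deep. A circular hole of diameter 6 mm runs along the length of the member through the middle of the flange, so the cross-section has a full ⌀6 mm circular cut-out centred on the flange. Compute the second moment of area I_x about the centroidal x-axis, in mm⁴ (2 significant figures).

I_x ≈ 1.7 × 10⁷ mm⁴

Treat the section as a set of non-overlapping primitives; coordinates are from the bounding-box lower-left.
Flange: 210 × 26, A = 5 460 mm², y = 173 mm, Ī = 307 580 mm⁴.
Web: 12 × 160, A = 1 920 mm², y = 80 mm, Ī = 4 096 000 mm⁴.
Hole (subtracted): ⌀6, A = 28.27 mm², y = 173 mm, Ī = 63.62 mm⁴.
Centroid: ȳ = ΣA·y / ΣA = 148.7 mm.
Transfer each piece to the centroidal x-axis using Ī + A·d² with d = y − 148.7:
  flange: d = 24.29 mm → contributes +3 528 518 mm⁴
  web: d = -68.71 mm → contributes +13 160 925 mm⁴
  hole: d = 24.29 mm → contributes −16 743 mm⁴
Total I = 16 672 700 mm⁴.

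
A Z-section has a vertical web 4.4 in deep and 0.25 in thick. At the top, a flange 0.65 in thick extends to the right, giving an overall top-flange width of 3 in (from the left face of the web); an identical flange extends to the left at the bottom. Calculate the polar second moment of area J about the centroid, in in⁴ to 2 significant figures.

Split into non-overlapping primitives; take the origin at the lower-left of the bounding box.
Web: 0.25 × 4.4, A = 1.1 in², y = 2.2 in, Ī = 1.775 in⁴.
Top flange (beyond web): 2.75 × 0.65, A = 1.788 in², y = 4.075 in, Ī = 0.06293 in⁴.
Bottom flange (beyond web): 2.75 × 0.65, A = 1.788 in², y = 0.325 in, Ī = 0.06293 in⁴.
Centroid: ȳ = ΣA·y / ΣA = 2.2 in.
Transfer each piece to the centroidal x-axis using Ī + A·d² with d = y − 2.2:
  web: d = 0 in → contributes +1.775 in⁴
  top flange (beyond web): d = 1.875 in → contributes +6.347 in⁴
  bottom flange (beyond web): d = -1.875 in → contributes +6.347 in⁴
Total I = 14.47 in⁴.
For the y-axis: x̄ = 2.875 in.
Repeating about the centroidal y-axis gives I_y = 10.3 in⁴.
Polar second moment: J = I_x + I_y = 24.77 in⁴.

J ≈ 25 in⁴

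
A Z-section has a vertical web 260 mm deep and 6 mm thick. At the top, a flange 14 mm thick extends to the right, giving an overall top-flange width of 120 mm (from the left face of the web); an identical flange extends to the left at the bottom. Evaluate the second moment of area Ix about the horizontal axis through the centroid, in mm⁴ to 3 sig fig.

Ix ≈ 5.71 × 10⁷ mm⁴

Break the section into simple shapes (no overlaps), measuring from the bottom-left corner of the bounding box.
Web: 6 × 260, A = 1 560 mm², y = 130 mm, Ī = 8 788 000 mm⁴.
Top flange (beyond web): 114 × 14, A = 1 596 mm², y = 253 mm, Ī = 26 068 mm⁴.
Bottom flange (beyond web): 114 × 14, A = 1 596 mm², y = 7 mm, Ī = 26 068 mm⁴.
Centroid: ȳ = ΣA·y / ΣA = 130 mm.
Transfer each piece to the horizontal axis through the centroid using Ī + A·d² with d = y − 130:
  web: d = 0 mm → contributes +8 788 000 mm⁴
  top flange (beyond web): d = 123 mm → contributes +24 171 952 mm⁴
  bottom flange (beyond web): d = -123 mm → contributes +24 171 952 mm⁴
Total I = 57 131 904 mm⁴.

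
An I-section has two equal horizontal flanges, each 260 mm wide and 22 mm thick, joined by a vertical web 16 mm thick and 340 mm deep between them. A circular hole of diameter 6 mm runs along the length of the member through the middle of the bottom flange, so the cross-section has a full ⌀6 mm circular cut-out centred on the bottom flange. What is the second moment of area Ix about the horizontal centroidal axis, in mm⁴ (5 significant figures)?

Decompose the section into non-overlapping parts with the origin at the bottom-left of its bounding rectangle.
Bottom flange: 260 × 22, A = 5 720 mm², y = 11 mm, Ī = 230706.7 mm⁴.
Web: 16 × 340, A = 5 440 mm², y = 192 mm, Ī = 52 405 333 mm⁴.
Top flange: 260 × 22, A = 5 720 mm², y = 373 mm, Ī = 230706.7 mm⁴.
Hole (subtracted): ⌀6, A = 28.27433 mm², y = 11 mm, Ī = 63.61725 mm⁴.
Centroid: ȳ = ΣA·y / ΣA = 192.3037 mm.
Transfer each piece to the horizontal centroidal axis using Ī + A·d² with d = y − 192.3037:
  bottom flange: d = -181.3037 mm → contributes +188 252 981 mm⁴
  web: d = -0.3036873 mm → contributes +52 405 835 mm⁴
  top flange: d = 180.6963 mm → contributes +186 995 327 mm⁴
  hole: d = -181.3037 mm → contributes −929 470 mm⁴
Total I = 426 724 673 mm⁴.

Ix ≈ 4.2672 × 10⁸ mm⁴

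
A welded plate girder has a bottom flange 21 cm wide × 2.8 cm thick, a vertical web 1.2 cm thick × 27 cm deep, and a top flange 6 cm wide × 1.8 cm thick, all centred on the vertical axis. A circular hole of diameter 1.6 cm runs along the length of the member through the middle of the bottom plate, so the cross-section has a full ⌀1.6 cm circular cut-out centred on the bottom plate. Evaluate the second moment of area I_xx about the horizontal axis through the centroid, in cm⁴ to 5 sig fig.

I_xx ≈ 1.2086 × 10⁴ cm⁴

Break the section into simple shapes (no overlaps), measuring from the bottom-left corner of the bounding box.
Bottom plate: 21 × 2.8, A = 58.8 cm², y = 1.4 cm, Ī = 38.416 cm⁴.
Web plate: 1.2 × 27, A = 32.4 cm², y = 16.3 cm, Ī = 1968.3 cm⁴.
Top plate: 6 × 1.8, A = 10.8 cm², y = 30.7 cm, Ī = 2.916 cm⁴.
Hole (subtracted): ⌀1.6, A = 2.010619 cm², y = 1.4 cm, Ī = 0.3216991 cm⁴.
Centroid: ȳ = ΣA·y / ΣA = 9.392849 cm.
Transfer each piece to the horizontal axis through the centroid using Ī + A·d² with d = y − 9.392849:
  bottom plate: d = -7.992849 cm → contributes +3794.891 cm⁴
  web plate: d = 6.907151 cm → contributes +3514.063 cm⁴
  top plate: d = 21.30715 cm → contributes +4906.059 cm⁴
  hole: d = -7.992849 cm → contributes −128.7714 cm⁴
Total I = 12086.24 cm⁴.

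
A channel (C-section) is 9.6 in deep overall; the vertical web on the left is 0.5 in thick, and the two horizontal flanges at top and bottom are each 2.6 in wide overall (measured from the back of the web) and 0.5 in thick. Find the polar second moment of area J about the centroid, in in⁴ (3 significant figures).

Split into non-overlapping primitives; take the origin at the lower-left of the bounding box.
Web: 0.5 × 9.6, A = 4.8 in², y = 4.8 in, Ī = 36.864 in⁴.
Top flange (beyond web): 2.1 × 0.5, A = 1.05 in², y = 9.35 in, Ī = 0.021875 in⁴.
Bottom flange (beyond web): 2.1 × 0.5, A = 1.05 in², y = 0.25 in, Ī = 0.021875 in⁴.
By symmetry the centroid is at mid-height, ȳ = 4.8 in.
Transfer each piece to the centroidal x-axis using Ī + A·d² with d = y − 4.8:
  web: d = 0 in → contributes +36.864 in⁴
  top flange (beyond web): d = 4.55 in → contributes +21.76 in⁴
  bottom flange (beyond web): d = -4.55 in → contributes +21.76 in⁴
Total I = 80.383 in⁴.
For the y-axis: x̄ = 0.64565 in.
Repeating about the centroidal y-axis gives I_y = 3.3406 in⁴.
Polar second moment: J = I_x + I_y = 83.724 in⁴.

J ≈ 83.7 in⁴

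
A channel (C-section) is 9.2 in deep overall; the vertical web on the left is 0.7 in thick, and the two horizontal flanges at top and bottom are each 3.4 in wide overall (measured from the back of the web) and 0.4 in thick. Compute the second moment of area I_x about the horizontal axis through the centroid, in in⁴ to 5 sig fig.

I_x ≈ 87.270 in⁴

Decompose the section into non-overlapping parts with the origin at the bottom-left of its bounding rectangle.
Web: 0.7 × 9.2, A = 6.44 in², y = 4.6 in, Ī = 45.42347 in⁴.
Top flange (beyond web): 2.7 × 0.4, A = 1.08 in², y = 9 in, Ī = 0.0144 in⁴.
Bottom flange (beyond web): 2.7 × 0.4, A = 1.08 in², y = 0.2 in, Ī = 0.0144 in⁴.
By symmetry the centroid is at mid-height, ȳ = 4.6 in.
Transfer each piece to the horizontal axis through the centroid using Ī + A·d² with d = y − 4.6:
  web: d = 0 in → contributes +45.42347 in⁴
  top flange (beyond web): d = 4.4 in → contributes +20.9232 in⁴
  bottom flange (beyond web): d = -4.4 in → contributes +20.9232 in⁴
Total I = 87.26987 in⁴.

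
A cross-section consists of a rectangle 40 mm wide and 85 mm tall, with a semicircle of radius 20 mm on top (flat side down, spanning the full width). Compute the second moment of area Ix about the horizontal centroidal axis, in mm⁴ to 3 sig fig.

Split into non-overlapping primitives; take the origin at the lower-left of the bounding box.
Rectangular body: 40 × 85, A = 3 400 mm², y = 42.5 mm, Ī = 2 047 083 mm⁴.
Semicircular cap: semicircle r = 20, A = 628.32 mm², y = 93.488 mm, Ī = 17 561 mm⁴.
Centroid: ȳ = ΣA·y / ΣA = 50.453 mm.
Transfer each piece to the horizontal centroidal axis using Ī + A·d² with d = y − 50.453:
  rectangular body: d = -7.9529 mm → contributes +2 262 129 mm⁴
  semicircular cap: d = 43.035 mm → contributes +1 181 233 mm⁴
Total I = 3 443 362 mm⁴.

Ix ≈ 3.44 × 10⁶ mm⁴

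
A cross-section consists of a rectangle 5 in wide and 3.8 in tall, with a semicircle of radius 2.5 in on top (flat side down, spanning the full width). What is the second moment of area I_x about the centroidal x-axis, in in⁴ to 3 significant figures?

I_x ≈ 83.9 in⁴

Break the section into simple shapes (no overlaps), measuring from the bottom-left corner of the bounding box.
Rectangular body: 5 × 3.8, A = 19 in², y = 1.9 in, Ī = 22.863 in⁴.
Semicircular cap: semicircle r = 2.5, A = 9.8175 in², y = 4.861 in, Ī = 4.2874 in⁴.
Centroid: ȳ = ΣA·y / ΣA = 2.9088 in.
Transfer each piece to the centroidal x-axis using Ī + A·d² with d = y − 2.9088:
  rectangular body: d = -1.0088 in → contributes +42.198 in⁴
  semicircular cap: d = 1.9523 in → contributes +41.705 in⁴
Total I = 83.903 in⁴.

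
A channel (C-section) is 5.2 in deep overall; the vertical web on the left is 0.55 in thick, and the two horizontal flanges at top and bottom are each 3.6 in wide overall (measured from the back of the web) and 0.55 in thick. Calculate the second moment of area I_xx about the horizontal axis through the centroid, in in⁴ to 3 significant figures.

Decompose the section into non-overlapping parts with the origin at the bottom-left of its bounding rectangle.
Web: 0.55 × 5.2, A = 2.86 in², y = 2.6 in, Ī = 6.4445 in⁴.
Top flange (beyond web): 3.05 × 0.55, A = 1.6775 in², y = 4.925 in, Ī = 0.042287 in⁴.
Bottom flange (beyond web): 3.05 × 0.55, A = 1.6775 in², y = 0.275 in, Ī = 0.042287 in⁴.
By symmetry the centroid is at mid-height, ȳ = 2.6 in.
Transfer each piece to the horizontal axis through the centroid using Ī + A·d² with d = y − 2.6:
  web: d = 0 in → contributes +6.4445 in⁴
  top flange (beyond web): d = 2.325 in → contributes +9.1102 in⁴
  bottom flange (beyond web): d = -2.325 in → contributes +9.1102 in⁴
Total I = 24.665 in⁴.

I_xx ≈ 24.7 in⁴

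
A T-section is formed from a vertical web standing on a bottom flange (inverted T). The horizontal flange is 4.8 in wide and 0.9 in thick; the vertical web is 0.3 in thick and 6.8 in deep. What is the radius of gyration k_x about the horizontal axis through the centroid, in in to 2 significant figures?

Decompose the section into non-overlapping parts with the origin at the bottom-left of its bounding rectangle.
Flange: 4.8 × 0.9, A = 4.32 in², y = 0.45 in, Ī = 0.2916 in⁴.
Web: 0.3 × 6.8, A = 2.04 in², y = 4.3 in, Ī = 7.861 in⁴.
Centroid: ȳ = ΣA·y / ΣA = 1.685 in.
Transfer each piece to the horizontal axis through the centroid using Ī + A·d² with d = y − 1.685:
  flange: d = -1.235 in → contributes +6.88 in⁴
  web: d = 2.615 in → contributes +21.81 in⁴
Total I = 28.69 in⁴.
Radius of gyration: k = √(I/A) = √(28.69 / 6.36) = 2.124 in.

k_x ≈ 2.1 in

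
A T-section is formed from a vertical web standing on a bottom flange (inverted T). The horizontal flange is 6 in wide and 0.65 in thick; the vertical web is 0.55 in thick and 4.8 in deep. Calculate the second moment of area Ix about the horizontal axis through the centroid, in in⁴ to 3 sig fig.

Treat the section as a set of non-overlapping primitives; coordinates are from the bounding-box lower-left.
Flange: 6 × 0.65, A = 3.9 in², y = 0.325 in, Ī = 0.13731 in⁴.
Web: 0.55 × 4.8, A = 2.64 in², y = 3.05 in, Ī = 5.0688 in⁴.
Centroid: ȳ = ΣA·y / ΣA = 1.425 in.
Transfer each piece to the horizontal axis through the centroid using Ī + A·d² with d = y − 1.425:
  flange: d = -1.1 in → contributes +4.8563 in⁴
  web: d = 1.625 in → contributes +12.04 in⁴
Total I = 16.896 in⁴.

Ix ≈ 16.9 in⁴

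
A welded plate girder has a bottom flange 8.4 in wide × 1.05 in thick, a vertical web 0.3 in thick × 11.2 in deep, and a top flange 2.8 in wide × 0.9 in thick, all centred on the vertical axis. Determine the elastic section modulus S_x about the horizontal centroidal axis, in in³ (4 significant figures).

Decompose the section into non-overlapping parts with the origin at the bottom-left of its bounding rectangle.
Bottom plate: 8.4 × 1.05, A = 8.82 in², y = 0.525 in, Ī = 0.810338 in⁴.
Web plate: 0.3 × 11.2, A = 3.36 in², y = 6.65 in, Ī = 35.1232 in⁴.
Top plate: 2.8 × 0.9, A = 2.52 in², y = 12.7 in, Ī = 0.1701 in⁴.
Centroid: ȳ = ΣA·y / ΣA = 4.01214 in.
Transfer each piece to the horizontal centroidal axis using Ī + A·d² with d = y − 4.01214:
  bottom plate: d = -3.48714 in → contributes +108.063 in⁴
  web plate: d = 2.63786 in → contributes +58.5031 in⁴
  top plate: d = 8.68786 in → contributes +190.377 in⁴
Total I = 356.943 in⁴.
Extreme fibre distance c = 9.13786 in; S = I/c = 39.062 in³.

S_x ≈ 39.06 in³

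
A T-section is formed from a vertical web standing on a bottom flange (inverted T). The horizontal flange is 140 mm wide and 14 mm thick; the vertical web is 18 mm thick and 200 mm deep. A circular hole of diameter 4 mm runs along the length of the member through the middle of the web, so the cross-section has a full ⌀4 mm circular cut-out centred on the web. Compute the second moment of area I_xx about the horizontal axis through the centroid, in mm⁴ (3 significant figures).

Treat the section as a set of non-overlapping primitives; coordinates are from the bounding-box lower-left.
Flange: 140 × 14, A = 1 960 mm², y = 7 mm, Ī = 32 013 mm⁴.
Web: 18 × 200, A = 3 600 mm², y = 114 mm, Ī = 12 000 000 mm⁴.
Hole (subtracted): ⌀4, A = 12.566 mm², y = 114 mm, Ī = 12.566 mm⁴.
Centroid: ȳ = ΣA·y / ΣA = 76.195 mm.
Transfer each piece to the horizontal axis through the centroid using Ī + A·d² with d = y − 76.195:
  flange: d = -69.195 mm → contributes +9 416 427 mm⁴
  web: d = 37.805 mm → contributes +17 145 149 mm⁴
  hole: d = 37.805 mm → contributes −17 973 mm⁴
Total I = 26 543 604 mm⁴.

I_xx ≈ 2.65 × 10⁷ mm⁴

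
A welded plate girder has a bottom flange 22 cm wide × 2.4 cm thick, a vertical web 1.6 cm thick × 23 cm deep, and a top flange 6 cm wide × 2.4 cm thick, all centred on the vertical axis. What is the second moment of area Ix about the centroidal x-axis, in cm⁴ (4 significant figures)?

Decompose the section into non-overlapping parts with the origin at the bottom-left of its bounding rectangle.
Bottom plate: 22 × 2.4, A = 52.8 cm², y = 1.2 cm, Ī = 25.344 cm⁴.
Web plate: 1.6 × 23, A = 36.8 cm², y = 13.9 cm, Ī = 1622.27 cm⁴.
Top plate: 6 × 2.4, A = 14.4 cm², y = 26.6 cm, Ī = 6.912 cm⁴.
Centroid: ȳ = ΣA·y / ΣA = 9.21077 cm.
Transfer each piece to the centroidal x-axis using Ī + A·d² with d = y − 9.21077:
  bottom plate: d = -8.01077 cm → contributes +3413.65 cm⁴
  web plate: d = 4.68923 cm → contributes +2431.46 cm⁴
  top plate: d = 17.3892 cm → contributes +4361.26 cm⁴
Total I = 10206.4 cm⁴.

Ix ≈ 1.021 × 10⁴ cm⁴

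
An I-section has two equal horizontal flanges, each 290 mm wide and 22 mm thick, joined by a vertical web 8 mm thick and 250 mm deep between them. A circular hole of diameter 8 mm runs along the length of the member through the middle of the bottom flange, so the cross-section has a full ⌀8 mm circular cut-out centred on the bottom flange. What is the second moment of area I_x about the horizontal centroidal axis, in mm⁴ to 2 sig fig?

I_x ≈ 2.5 × 10⁸ mm⁴

Break the section into simple shapes (no overlaps), measuring from the bottom-left corner of the bounding box.
Bottom flange: 290 × 22, A = 6 380 mm², y = 11 mm, Ī = 257 327 mm⁴.
Web: 8 × 250, A = 2 000 mm², y = 147 mm, Ī = 10 416 667 mm⁴.
Top flange: 290 × 22, A = 6 380 mm², y = 283 mm, Ī = 257 327 mm⁴.
Hole (subtracted): ⌀8, A = 50.27 mm², y = 11 mm, Ī = 201.1 mm⁴.
Centroid: ȳ = ΣA·y / ΣA = 147.5 mm.
Transfer each piece to the horizontal centroidal axis using Ī + A·d² with d = y − 147.5:
  bottom flange: d = -136.5 mm → contributes +119 069 664 mm⁴
  web: d = -0.4647 mm → contributes +10 417 099 mm⁴
  top flange: d = 135.5 mm → contributes +117 456 705 mm⁴
  hole: d = -136.5 mm → contributes −936 276 mm⁴
Total I = 246 007 192 mm⁴.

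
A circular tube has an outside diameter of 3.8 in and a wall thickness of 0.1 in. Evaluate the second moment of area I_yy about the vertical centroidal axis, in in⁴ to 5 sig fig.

Split into non-overlapping primitives; take the origin at the lower-left of the bounding box.
Outer circle: ⌀3.8, A = 11.34115 in², x = 1.9 in, Ī = 10.23539 in⁴.
Bore (subtracted): ⌀3.6, A = 10.17876 in², x = 1.9 in, Ī = 8.244796 in⁴.
By symmetry the centroid is at mid-width, x̄ = 1.9 in.
All pieces are centred on the vertical centroidal axis, so I = ΣĪ (holes subtracted) = 1.990592 in⁴.

I_yy ≈ 1.9906 in⁴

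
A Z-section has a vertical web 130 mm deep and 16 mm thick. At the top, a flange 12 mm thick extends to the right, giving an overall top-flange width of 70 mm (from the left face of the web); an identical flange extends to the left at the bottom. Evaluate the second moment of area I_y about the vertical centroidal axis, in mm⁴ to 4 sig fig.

I_y ≈ 1.947 × 10⁶ mm⁴

Decompose the section into non-overlapping parts with the origin at the bottom-left of its bounding rectangle.
Web: 16 × 130, A = 2 080 mm², x = 62 mm, Ī = 44373.3 mm⁴.
Top flange (beyond web): 54 × 12, A = 648 mm², x = 97 mm, Ī = 157 464 mm⁴.
Bottom flange (beyond web): 54 × 12, A = 648 mm², x = 27 mm, Ī = 157 464 mm⁴.
Centroid: x̄ = ΣA·x / ΣA = 62 mm.
Transfer each piece to the vertical centroidal axis using Ī + A·d² with d = x − 62:
  web: d = 0 mm → contributes +44373.3 mm⁴
  top flange (beyond web): d = 35 mm → contributes +951 264 mm⁴
  bottom flange (beyond web): d = -35 mm → contributes +951 264 mm⁴
Total I = 1 946 901 mm⁴.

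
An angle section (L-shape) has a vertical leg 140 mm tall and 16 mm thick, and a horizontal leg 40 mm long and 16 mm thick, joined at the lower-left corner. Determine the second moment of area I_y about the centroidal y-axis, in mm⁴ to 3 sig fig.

I_y ≈ 1.97 × 10⁵ mm⁴

Decompose the section into non-overlapping parts with the origin at the bottom-left of its bounding rectangle.
Vertical leg: 16 × 140, A = 2 240 mm², x = 8 mm, Ī = 47 787 mm⁴.
Horizontal leg (remainder): 24 × 16, A = 384 mm², x = 28 mm, Ī = 18 432 mm⁴.
Centroid: x̄ = ΣA·x / ΣA = 10.927 mm.
Transfer each piece to the centroidal y-axis using Ī + A·d² with d = x − 10.927:
  vertical leg: d = -2.9268 mm → contributes +66 975 mm⁴
  horizontal leg (remainder): d = 17.073 mm → contributes +130 365 mm⁴
Total I = 197 341 mm⁴.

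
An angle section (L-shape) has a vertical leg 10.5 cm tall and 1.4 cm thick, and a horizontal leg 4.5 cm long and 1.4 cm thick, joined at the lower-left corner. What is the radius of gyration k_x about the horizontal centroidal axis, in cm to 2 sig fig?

Split into non-overlapping primitives; take the origin at the lower-left of the bounding box.
Vertical leg: 1.4 × 10.5, A = 14.7 cm², y = 5.25 cm, Ī = 135.1 cm⁴.
Horizontal leg (remainder): 3.1 × 1.4, A = 4.34 cm², y = 0.7 cm, Ī = 0.7089 cm⁴.
Centroid: ȳ = ΣA·y / ΣA = 4.213 cm.
Transfer each piece to the horizontal centroidal axis using Ī + A·d² with d = y − 4.213:
  vertical leg: d = 1.037 cm → contributes +150.9 cm⁴
  horizontal leg (remainder): d = -3.513 cm → contributes +54.27 cm⁴
Total I = 205.1 cm⁴.
Radius of gyration: k = √(I/A) = √(205.1 / 19.04) = 3.282 cm.

k_x ≈ 3.3 cm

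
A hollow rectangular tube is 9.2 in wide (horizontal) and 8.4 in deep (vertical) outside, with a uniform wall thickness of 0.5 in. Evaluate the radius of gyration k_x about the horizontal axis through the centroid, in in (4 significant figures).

k_x ≈ 3.270 in

Break the section into simple shapes (no overlaps), measuring from the bottom-left corner of the bounding box.
Outer rectangle: 9.2 × 8.4, A = 77.28 in², y = 4.2 in, Ī = 454.406 in⁴.
Inner void (subtracted): 8.2 × 7.4, A = 60.68 in², y = 4.2 in, Ī = 276.903 in⁴.
By symmetry the centroid is at mid-height, ȳ = 4.2 in.
All pieces are centred on the horizontal axis through the centroid, so I = ΣĪ (holes subtracted) = 177.503 in⁴.
Radius of gyration: k = √(I/A) = √(177.503 / 16.6) = 3.27001 in.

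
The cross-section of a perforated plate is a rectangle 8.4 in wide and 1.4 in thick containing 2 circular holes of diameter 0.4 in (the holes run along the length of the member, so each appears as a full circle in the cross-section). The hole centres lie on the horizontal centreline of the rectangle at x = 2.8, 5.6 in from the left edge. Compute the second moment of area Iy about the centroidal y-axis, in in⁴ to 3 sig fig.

Iy ≈ 68.7 in⁴

Break the section into simple shapes (no overlaps), measuring from the bottom-left corner of the bounding box.
Plate: 8.4 × 1.4, A = 11.76 in², x = 4.2 in, Ī = 69.149 in⁴.
Hole 1 (subtracted): ⌀0.4, A = 0.12566 in², x = 2.8 in, Ī = 0.0012566 in⁴.
Hole 2 (subtracted): ⌀0.4, A = 0.12566 in², x = 5.6 in, Ī = 0.0012566 in⁴.
By symmetry the centroid is at mid-width, x̄ = 4.2 in.
Transfer each piece to the centroidal y-axis using Ī + A·d² with d = x − 4.2:
  plate: d = 0 in → contributes +69.149 in⁴
  hole 1: d = -1.4 in → contributes −0.24756 in⁴
  hole 2: d = 1.4 in → contributes −0.24756 in⁴
Total I = 68.654 in⁴.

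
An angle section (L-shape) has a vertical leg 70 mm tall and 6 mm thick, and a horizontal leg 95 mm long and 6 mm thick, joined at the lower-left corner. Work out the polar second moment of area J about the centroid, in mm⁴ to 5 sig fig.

J ≈ 1.2980 × 10⁶ mm⁴

Split into non-overlapping primitives; take the origin at the lower-left of the bounding box.
Vertical leg: 6 × 70, A = 420 mm², y = 35 mm, Ī = 171 500 mm⁴.
Horizontal leg (remainder): 89 × 6, A = 534 mm², y = 3 mm, Ī = 1 602 mm⁴.
Centroid: ȳ = ΣA·y / ΣA = 17.08805 mm.
Transfer each piece to the centroidal x-axis using Ī + A·d² with d = y − 17.08805:
  vertical leg: d = 17.91195 mm → contributes +306251.9 mm⁴
  horizontal leg (remainder): d = -14.08805 mm → contributes +107586.7 mm⁴
Total I = 413838.6 mm⁴.
For the y-axis: x̄ = 29.58805 mm.
Repeating about the centroidal y-axis gives I_y = 884176.1 mm⁴.
Polar second moment: J = I_x + I_y = 1 298 015 mm⁴.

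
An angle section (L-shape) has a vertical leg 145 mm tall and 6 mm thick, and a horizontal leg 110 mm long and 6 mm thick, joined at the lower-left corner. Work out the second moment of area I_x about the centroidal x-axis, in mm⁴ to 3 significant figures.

Decompose the section into non-overlapping parts with the origin at the bottom-left of its bounding rectangle.
Vertical leg: 6 × 145, A = 870 mm², y = 72.5 mm, Ī = 1 524 313 mm⁴.
Horizontal leg (remainder): 104 × 6, A = 624 mm², y = 3 mm, Ī = 1 872 mm⁴.
Centroid: ȳ = ΣA·y / ΣA = 43.472 mm.
Transfer each piece to the centroidal x-axis using Ī + A·d² with d = y − 43.472:
  vertical leg: d = 29.028 mm → contributes +2 257 402 mm⁴
  horizontal leg (remainder): d = -40.472 mm → contributes +1 023 968 mm⁴
Total I = 3 281 369 mm⁴.

I_x ≈ 3.28 × 10⁶ mm⁴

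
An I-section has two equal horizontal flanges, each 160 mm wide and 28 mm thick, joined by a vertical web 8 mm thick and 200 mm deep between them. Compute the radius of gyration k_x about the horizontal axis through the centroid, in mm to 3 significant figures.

k_x ≈ 108 mm

Split into non-overlapping primitives; take the origin at the lower-left of the bounding box.
Bottom flange: 160 × 28, A = 4 480 mm², y = 14 mm, Ī = 292 693 mm⁴.
Web: 8 × 200, A = 1 600 mm², y = 128 mm, Ī = 5 333 333 mm⁴.
Top flange: 160 × 28, A = 4 480 mm², y = 242 mm, Ī = 292 693 mm⁴.
By symmetry the centroid is at mid-height, ȳ = 128 mm.
Transfer each piece to the horizontal axis through the centroid using Ī + A·d² with d = y − 128:
  bottom flange: d = -114 mm → contributes +58 514 773 mm⁴
  web: d = 0 mm → contributes +5 333 333 mm⁴
  top flange: d = 114 mm → contributes +58 514 773 mm⁴
Total I = 122 362 880 mm⁴.
Radius of gyration: k = √(I/A) = √(122 362 880 / 10 560) = 107.64 mm.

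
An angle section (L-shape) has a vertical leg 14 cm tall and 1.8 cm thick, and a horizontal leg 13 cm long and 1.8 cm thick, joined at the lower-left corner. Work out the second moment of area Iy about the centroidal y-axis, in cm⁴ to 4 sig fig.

Iy ≈ 690.7 cm⁴

Break the section into simple shapes (no overlaps), measuring from the bottom-left corner of the bounding box.
Vertical leg: 1.8 × 14, A = 25.2 cm², x = 0.9 cm, Ī = 6.804 cm⁴.
Horizontal leg (remainder): 11.2 × 1.8, A = 20.16 cm², x = 7.4 cm, Ī = 210.739 cm⁴.
Centroid: x̄ = ΣA·x / ΣA = 3.78889 cm.
Transfer each piece to the centroidal y-axis using Ī + A·d² with d = x − 3.78889:
  vertical leg: d = -2.88889 cm → contributes +217.115 cm⁴
  horizontal leg (remainder): d = 3.61111 cm → contributes +473.628 cm⁴
Total I = 690.743 cm⁴.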